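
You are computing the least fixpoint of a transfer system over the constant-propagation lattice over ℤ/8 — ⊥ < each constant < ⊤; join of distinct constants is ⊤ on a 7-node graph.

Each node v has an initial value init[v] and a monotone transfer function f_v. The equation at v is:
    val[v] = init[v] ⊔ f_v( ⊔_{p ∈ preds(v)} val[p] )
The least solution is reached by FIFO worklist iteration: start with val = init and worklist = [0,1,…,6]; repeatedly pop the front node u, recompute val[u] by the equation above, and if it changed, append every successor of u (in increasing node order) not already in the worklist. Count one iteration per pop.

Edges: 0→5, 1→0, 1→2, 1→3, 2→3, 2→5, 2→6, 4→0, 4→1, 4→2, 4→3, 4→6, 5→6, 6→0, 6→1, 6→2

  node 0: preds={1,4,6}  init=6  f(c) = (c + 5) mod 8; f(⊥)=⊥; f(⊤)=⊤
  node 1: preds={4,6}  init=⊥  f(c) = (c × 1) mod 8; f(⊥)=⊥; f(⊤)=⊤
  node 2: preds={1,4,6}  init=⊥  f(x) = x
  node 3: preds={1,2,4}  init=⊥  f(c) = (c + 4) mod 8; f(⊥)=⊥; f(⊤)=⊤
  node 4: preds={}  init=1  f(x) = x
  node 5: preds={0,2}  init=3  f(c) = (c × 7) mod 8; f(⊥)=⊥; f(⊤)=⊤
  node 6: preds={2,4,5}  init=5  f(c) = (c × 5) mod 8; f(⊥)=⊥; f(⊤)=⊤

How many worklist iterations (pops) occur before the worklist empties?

Iteration log — 10 steps:
  step 1. node 0  ⊔preds=⊤  new=⊤  old=6  +wl: 
  step 2. node 1  ⊔preds=⊤  new=⊤  old=⊥  +wl: 0
  step 3. node 2  ⊔preds=⊤  new=⊤  old=⊥  +wl: 
  step 4. node 3  ⊔preds=⊤  new=⊤  old=⊥  +wl: 
  step 5. node 4  ⊔preds=⊥  new=1  stable
  step 6. node 5  ⊔preds=⊤  new=⊤  old=3  +wl: 
  step 7. node 6  ⊔preds=⊤  new=⊤  old=5  +wl: 1,2
  step 8. node 0  ⊔preds=⊤  new=⊤  stable
  step 9. node 1  ⊔preds=⊤  new=⊤  stable
  step 10. node 2  ⊔preds=⊤  new=⊤  stable

Least fixpoint reached:
  node 0: ⊤
  node 1: ⊤
  node 2: ⊤
  node 3: ⊤
  node 4: 1
  node 5: ⊤
  node 6: ⊤

10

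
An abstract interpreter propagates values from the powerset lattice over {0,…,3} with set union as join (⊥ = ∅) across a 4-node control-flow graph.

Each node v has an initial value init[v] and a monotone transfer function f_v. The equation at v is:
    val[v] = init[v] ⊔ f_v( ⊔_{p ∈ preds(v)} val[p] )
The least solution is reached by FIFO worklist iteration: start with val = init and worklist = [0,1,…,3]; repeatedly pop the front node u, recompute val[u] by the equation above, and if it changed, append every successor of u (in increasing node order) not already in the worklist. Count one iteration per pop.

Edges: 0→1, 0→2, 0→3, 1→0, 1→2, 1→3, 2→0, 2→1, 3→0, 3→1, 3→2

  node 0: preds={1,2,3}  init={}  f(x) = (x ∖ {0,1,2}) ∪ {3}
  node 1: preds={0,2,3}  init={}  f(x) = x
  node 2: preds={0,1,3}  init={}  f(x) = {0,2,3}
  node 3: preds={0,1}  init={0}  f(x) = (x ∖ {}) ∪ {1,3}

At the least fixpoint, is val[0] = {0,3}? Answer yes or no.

Worklist (12 pops):
  #1 pop 0: in={0} → {3} (was {}); enqueue []
  #2 pop 1: in={0,3} → {0,3} (was {}); enqueue [0]
  #3 pop 2: in={0,3} → {0,2,3} (was {}); enqueue [1]
  #4 pop 3: in={0,3} → {0,1,3} (was {0}); enqueue [2]
  #5 pop 0: in={0,1,2,3} → {3} (no change)
  #6 pop 1: in={0,1,2,3} → {0,1,2,3} (was {0,3}); enqueue [0,3]
  #7 pop 2: in={0,1,2,3} → {0,2,3} (no change)
  #8 pop 0: in={0,1,2,3} → {3} (no change)
  #9 pop 3: in={0,1,2,3} → {0,1,2,3} (was {0,1,3}); enqueue [0,1,2]
  #10 pop 0: in={0,1,2,3} → {3} (no change)
  #11 pop 1: in={0,1,2,3} → {0,1,2,3} (no change)
  #12 pop 2: in={0,1,2,3} → {0,2,3} (no change)

Fixpoint:
  val[0] = {3}
  val[1] = {0,1,2,3}
  val[2] = {0,2,3}
  val[3] = {0,1,2,3}

no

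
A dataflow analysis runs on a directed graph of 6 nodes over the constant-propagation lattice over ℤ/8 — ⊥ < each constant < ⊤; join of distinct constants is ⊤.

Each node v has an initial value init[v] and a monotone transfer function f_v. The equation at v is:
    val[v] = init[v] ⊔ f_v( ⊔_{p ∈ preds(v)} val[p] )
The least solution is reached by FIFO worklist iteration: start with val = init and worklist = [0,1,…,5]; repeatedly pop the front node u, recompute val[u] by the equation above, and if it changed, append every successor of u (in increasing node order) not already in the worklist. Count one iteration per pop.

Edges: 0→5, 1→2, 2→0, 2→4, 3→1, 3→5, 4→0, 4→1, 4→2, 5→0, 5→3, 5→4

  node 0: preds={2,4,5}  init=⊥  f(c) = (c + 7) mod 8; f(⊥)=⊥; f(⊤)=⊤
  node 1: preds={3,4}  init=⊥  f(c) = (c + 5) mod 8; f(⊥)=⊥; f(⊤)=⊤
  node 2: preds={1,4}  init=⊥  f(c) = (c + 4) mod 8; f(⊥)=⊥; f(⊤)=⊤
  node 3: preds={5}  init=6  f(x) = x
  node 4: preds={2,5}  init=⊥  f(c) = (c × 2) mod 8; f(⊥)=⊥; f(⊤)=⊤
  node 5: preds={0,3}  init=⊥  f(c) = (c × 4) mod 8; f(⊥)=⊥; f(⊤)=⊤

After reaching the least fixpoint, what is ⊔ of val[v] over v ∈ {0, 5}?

Iteration log — 17 steps:
  step 1. node 0  ⊔preds=⊥  new=⊥  stable
  step 2. node 1  ⊔preds=6  new=3  old=⊥  +wl: 
  step 3. node 2  ⊔preds=3  new=7  old=⊥  +wl: 0
  step 4. node 3  ⊔preds=⊥  new=6  stable
  step 5. node 4  ⊔preds=7  new=6  old=⊥  +wl: 1,2
  step 6. node 5  ⊔preds=6  new=0  old=⊥  +wl: 3,4
  step 7. node 0  ⊔preds=⊤  new=⊤  old=⊥  +wl: 5
  step 8. node 1  ⊔preds=6  new=3  stable
  step 9. node 2  ⊔preds=⊤  new=⊤  old=7  +wl: 0
  step 10. node 3  ⊔preds=0  new=⊤  old=6  +wl: 1
  step 11. node 4  ⊔preds=⊤  new=⊤  old=6  +wl: 2
  step 12. node 5  ⊔preds=⊤  new=⊤  old=0  +wl: 3,4
  step 13. node 0  ⊔preds=⊤  new=⊤  stable
  step 14. node 1  ⊔preds=⊤  new=⊤  old=3  +wl: 
  step 15. node 2  ⊔preds=⊤  new=⊤  stable
  step 16. node 3  ⊔preds=⊤  new=⊤  stable
  step 17. node 4  ⊔preds=⊤  new=⊤  stable

Least fixpoint reached:
  node 0: ⊤
  node 1: ⊤
  node 2: ⊤
  node 3: ⊤
  node 4: ⊤
  node 5: ⊤

⊤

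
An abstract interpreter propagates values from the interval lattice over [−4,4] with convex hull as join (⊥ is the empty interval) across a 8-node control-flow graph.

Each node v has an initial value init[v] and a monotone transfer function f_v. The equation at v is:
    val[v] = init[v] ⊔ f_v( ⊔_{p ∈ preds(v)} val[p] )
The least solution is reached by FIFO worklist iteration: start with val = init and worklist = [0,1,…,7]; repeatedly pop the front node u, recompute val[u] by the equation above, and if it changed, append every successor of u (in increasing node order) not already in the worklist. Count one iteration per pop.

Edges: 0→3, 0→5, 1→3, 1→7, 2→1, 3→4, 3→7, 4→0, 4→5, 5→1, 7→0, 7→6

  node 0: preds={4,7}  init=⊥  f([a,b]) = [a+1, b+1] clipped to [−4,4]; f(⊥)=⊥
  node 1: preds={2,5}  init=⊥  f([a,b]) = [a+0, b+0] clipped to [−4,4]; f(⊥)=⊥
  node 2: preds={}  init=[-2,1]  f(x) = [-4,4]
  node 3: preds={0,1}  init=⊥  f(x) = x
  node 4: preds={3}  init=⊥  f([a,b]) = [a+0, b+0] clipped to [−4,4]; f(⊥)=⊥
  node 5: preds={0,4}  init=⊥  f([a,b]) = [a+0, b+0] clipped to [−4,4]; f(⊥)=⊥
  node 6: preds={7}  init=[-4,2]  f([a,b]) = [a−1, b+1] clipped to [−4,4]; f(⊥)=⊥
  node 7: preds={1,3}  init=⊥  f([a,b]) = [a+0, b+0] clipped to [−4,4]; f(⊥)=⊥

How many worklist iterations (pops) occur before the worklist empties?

21

Iteration log — 21 steps:
  step 1. node 0  ⊔preds=⊥  new=⊥  stable
  step 2. node 1  ⊔preds=[-2,1]  new=[-2,1]  old=⊥  +wl: 
  step 3. node 2  ⊔preds=⊥  new=[-4,4]  old=[-2,1]  +wl: 1
  step 4. node 3  ⊔preds=[-2,1]  new=[-2,1]  old=⊥  +wl: 
  step 5. node 4  ⊔preds=[-2,1]  new=[-2,1]  old=⊥  +wl: 0
  step 6. node 5  ⊔preds=[-2,1]  new=[-2,1]  old=⊥  +wl: 
  step 7. node 6  ⊔preds=⊥  new=[-4,2]  stable
  step 8. node 7  ⊔preds=[-2,1]  new=[-2,1]  old=⊥  +wl: 6
  step 9. node 1  ⊔preds=[-4,4]  new=[-4,4]  old=[-2,1]  +wl: 3,7
  step 10. node 0  ⊔preds=[-2,1]  new=[-1,2]  old=⊥  +wl: 5
  step 11. node 6  ⊔preds=[-2,1]  new=[-4,2]  stable
  step 12. node 3  ⊔preds=[-4,4]  new=[-4,4]  old=[-2,1]  +wl: 4
  step 13. node 7  ⊔preds=[-4,4]  new=[-4,4]  old=[-2,1]  +wl: 0,6
  step 14. node 5  ⊔preds=[-2,2]  new=[-2,2]  old=[-2,1]  +wl: 1
  step 15. node 4  ⊔preds=[-4,4]  new=[-4,4]  old=[-2,1]  +wl: 5
  step 16. node 0  ⊔preds=[-4,4]  new=[-3,4]  old=[-1,2]  +wl: 3
  step 17. node 6  ⊔preds=[-4,4]  new=[-4,4]  old=[-4,2]  +wl: 
  step 18. node 1  ⊔preds=[-4,4]  new=[-4,4]  stable
  step 19. node 5  ⊔preds=[-4,4]  new=[-4,4]  old=[-2,2]  +wl: 1
  step 20. node 3  ⊔preds=[-4,4]  new=[-4,4]  stable
  step 21. node 1  ⊔preds=[-4,4]  new=[-4,4]  stable

Least fixpoint reached:
  node 0: [-3,4]
  node 1: [-4,4]
  node 2: [-4,4]
  node 3: [-4,4]
  node 4: [-4,4]
  node 5: [-4,4]
  node 6: [-4,4]
  node 7: [-4,4]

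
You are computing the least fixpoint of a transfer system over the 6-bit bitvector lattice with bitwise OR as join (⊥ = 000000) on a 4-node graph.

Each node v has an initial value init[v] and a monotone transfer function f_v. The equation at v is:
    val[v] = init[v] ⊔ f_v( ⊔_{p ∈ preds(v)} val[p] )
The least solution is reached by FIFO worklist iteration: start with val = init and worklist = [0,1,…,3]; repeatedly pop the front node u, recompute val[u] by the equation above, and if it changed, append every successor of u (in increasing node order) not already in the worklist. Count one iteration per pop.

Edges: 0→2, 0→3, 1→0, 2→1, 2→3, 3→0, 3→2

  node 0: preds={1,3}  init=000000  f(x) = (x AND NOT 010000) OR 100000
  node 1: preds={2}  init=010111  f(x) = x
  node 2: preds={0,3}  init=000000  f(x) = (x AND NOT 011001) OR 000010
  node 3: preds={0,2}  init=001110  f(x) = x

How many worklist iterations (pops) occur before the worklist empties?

7

Worklist (7 pops):
  #1 pop 0: in=011111 → 101111 (was 000000); enqueue []
  #2 pop 1: in=000000 → 010111 (no change)
  #3 pop 2: in=101111 → 100110 (was 000000); enqueue [1]
  #4 pop 3: in=101111 → 101111 (was 001110); enqueue [0,2]
  #5 pop 1: in=100110 → 110111 (was 010111); enqueue []
  #6 pop 0: in=111111 → 101111 (no change)
  #7 pop 2: in=101111 → 100110 (no change)

Fixpoint:
  val[0] = 101111
  val[1] = 110111
  val[2] = 100110
  val[3] = 101111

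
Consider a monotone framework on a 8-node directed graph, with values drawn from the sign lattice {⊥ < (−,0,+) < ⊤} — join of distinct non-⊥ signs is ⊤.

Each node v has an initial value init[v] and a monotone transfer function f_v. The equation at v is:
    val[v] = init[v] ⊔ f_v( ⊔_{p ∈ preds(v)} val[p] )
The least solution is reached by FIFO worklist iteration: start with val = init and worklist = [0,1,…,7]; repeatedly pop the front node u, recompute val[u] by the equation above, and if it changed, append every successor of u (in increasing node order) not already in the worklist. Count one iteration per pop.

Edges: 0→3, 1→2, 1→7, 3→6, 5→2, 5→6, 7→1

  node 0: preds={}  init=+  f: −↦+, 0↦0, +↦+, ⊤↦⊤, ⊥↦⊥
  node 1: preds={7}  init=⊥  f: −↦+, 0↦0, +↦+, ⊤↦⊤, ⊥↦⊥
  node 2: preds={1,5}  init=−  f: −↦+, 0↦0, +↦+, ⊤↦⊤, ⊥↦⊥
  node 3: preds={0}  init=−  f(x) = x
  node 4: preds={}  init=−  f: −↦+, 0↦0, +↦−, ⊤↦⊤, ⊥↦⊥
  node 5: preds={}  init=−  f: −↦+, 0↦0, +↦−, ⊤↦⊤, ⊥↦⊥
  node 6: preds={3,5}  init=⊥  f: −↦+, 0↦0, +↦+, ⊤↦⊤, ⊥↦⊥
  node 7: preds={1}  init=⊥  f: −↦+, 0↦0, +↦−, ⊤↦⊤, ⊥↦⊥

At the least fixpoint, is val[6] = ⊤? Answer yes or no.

yes

Worklist (8 pops):
  #1 pop 0: in=⊥ → + (no change)
  #2 pop 1: in=⊥ → ⊥ (no change)
  #3 pop 2: in=− → ⊤ (was −); enqueue []
  #4 pop 3: in=+ → ⊤ (was −); enqueue []
  #5 pop 4: in=⊥ → − (no change)
  #6 pop 5: in=⊥ → − (no change)
  #7 pop 6: in=⊤ → ⊤ (was ⊥); enqueue []
  #8 pop 7: in=⊥ → ⊥ (no change)

Fixpoint:
  val[0] = +
  val[1] = ⊥
  val[2] = ⊤
  val[3] = ⊤
  val[4] = −
  val[5] = −
  val[6] = ⊤
  val[7] = ⊥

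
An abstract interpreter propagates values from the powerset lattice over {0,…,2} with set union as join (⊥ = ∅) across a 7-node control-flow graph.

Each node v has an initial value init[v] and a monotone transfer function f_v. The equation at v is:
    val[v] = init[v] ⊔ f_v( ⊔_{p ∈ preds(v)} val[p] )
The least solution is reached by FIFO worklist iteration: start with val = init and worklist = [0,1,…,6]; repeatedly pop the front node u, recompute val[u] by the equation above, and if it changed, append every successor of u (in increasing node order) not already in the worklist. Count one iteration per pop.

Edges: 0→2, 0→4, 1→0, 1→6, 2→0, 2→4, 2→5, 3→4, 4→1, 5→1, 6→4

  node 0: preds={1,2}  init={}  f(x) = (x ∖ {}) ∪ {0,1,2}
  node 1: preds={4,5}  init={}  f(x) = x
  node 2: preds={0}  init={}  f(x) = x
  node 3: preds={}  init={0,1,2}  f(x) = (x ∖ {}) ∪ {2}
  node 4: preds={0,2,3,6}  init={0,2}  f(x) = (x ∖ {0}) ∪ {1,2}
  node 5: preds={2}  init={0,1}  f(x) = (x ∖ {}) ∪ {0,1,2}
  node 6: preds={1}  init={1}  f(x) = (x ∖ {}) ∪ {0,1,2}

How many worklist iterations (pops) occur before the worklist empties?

Trace (10 dequeues):
  [1] u=0 | in {} | out {0,1,2} | prev {} | push {}
  [2] u=1 | in {0,1,2} | out {0,1,2} | prev {} | push {0}
  [3] u=2 | in {0,1,2} | out {0,1,2} | prev {} | push {}
  [4] u=3 | in {} | out {0,1,2} | ==
  [5] u=4 | in {0,1,2} | out {0,1,2} | prev {0,2} | push {1}
  [6] u=5 | in {0,1,2} | out {0,1,2} | prev {0,1} | push {}
  [7] u=6 | in {0,1,2} | out {0,1,2} | prev {1} | push {4}
  [8] u=0 | in {0,1,2} | out {0,1,2} | ==
  [9] u=1 | in {0,1,2} | out {0,1,2} | ==
  [10] u=4 | in {0,1,2} | out {0,1,2} | ==

Converged values:
  [0] {0,1,2}
  [1] {0,1,2}
  [2] {0,1,2}
  [3] {0,1,2}
  [4] {0,1,2}
  [5] {0,1,2}
  [6] {0,1,2}

10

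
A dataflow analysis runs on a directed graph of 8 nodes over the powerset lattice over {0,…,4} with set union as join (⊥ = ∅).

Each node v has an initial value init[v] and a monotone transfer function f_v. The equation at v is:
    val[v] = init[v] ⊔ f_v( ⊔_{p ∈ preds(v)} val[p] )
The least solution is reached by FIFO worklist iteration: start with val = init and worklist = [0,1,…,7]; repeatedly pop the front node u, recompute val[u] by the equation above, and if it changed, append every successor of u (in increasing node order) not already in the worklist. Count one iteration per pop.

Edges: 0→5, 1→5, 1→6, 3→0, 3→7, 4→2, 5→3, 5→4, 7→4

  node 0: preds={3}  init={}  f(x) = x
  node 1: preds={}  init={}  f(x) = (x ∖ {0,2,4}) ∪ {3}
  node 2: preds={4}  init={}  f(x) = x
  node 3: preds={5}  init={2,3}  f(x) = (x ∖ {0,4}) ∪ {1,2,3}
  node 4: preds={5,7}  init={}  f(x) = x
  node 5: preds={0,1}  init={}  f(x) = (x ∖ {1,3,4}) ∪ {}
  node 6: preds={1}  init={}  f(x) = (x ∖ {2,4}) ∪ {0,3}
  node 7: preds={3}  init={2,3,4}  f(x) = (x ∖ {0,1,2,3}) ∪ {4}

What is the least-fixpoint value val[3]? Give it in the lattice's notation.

Worklist (13 pops):
  #1 pop 0: in={2,3} → {2,3} (was {}); enqueue []
  #2 pop 1: in={} → {3} (was {}); enqueue []
  #3 pop 2: in={} → {} (no change)
  #4 pop 3: in={} → {1,2,3} (was {2,3}); enqueue [0]
  #5 pop 4: in={2,3,4} → {2,3,4} (was {}); enqueue [2]
  #6 pop 5: in={2,3} → {2} (was {}); enqueue [3,4]
  #7 pop 6: in={3} → {0,3} (was {}); enqueue []
  #8 pop 7: in={1,2,3} → {2,3,4} (no change)
  #9 pop 0: in={1,2,3} → {1,2,3} (was {2,3}); enqueue [5]
  #10 pop 2: in={2,3,4} → {2,3,4} (was {}); enqueue []
  #11 pop 3: in={2} → {1,2,3} (no change)
  #12 pop 4: in={2,3,4} → {2,3,4} (no change)
  #13 pop 5: in={1,2,3} → {2} (no change)

Fixpoint:
  val[0] = {1,2,3}
  val[1] = {3}
  val[2] = {2,3,4}
  val[3] = {1,2,3}
  val[4] = {2,3,4}
  val[5] = {2}
  val[6] = {0,3}
  val[7] = {2,3,4}

{1,2,3}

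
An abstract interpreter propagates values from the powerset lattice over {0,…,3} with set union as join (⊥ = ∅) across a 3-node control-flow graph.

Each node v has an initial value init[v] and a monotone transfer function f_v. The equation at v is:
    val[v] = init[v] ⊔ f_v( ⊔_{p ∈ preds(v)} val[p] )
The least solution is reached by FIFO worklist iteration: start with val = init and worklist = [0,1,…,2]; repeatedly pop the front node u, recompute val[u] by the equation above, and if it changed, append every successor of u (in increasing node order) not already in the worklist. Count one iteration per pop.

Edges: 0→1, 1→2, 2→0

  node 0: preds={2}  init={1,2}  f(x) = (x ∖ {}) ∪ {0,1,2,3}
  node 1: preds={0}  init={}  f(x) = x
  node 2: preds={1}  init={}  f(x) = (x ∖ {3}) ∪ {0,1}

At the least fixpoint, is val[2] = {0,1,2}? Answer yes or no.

yes

Worklist (4 pops):
  #1 pop 0: in={} → {0,1,2,3} (was {1,2}); enqueue []
  #2 pop 1: in={0,1,2,3} → {0,1,2,3} (was {}); enqueue []
  #3 pop 2: in={0,1,2,3} → {0,1,2} (was {}); enqueue [0]
  #4 pop 0: in={0,1,2} → {0,1,2,3} (no change)

Fixpoint:
  val[0] = {0,1,2,3}
  val[1] = {0,1,2,3}
  val[2] = {0,1,2}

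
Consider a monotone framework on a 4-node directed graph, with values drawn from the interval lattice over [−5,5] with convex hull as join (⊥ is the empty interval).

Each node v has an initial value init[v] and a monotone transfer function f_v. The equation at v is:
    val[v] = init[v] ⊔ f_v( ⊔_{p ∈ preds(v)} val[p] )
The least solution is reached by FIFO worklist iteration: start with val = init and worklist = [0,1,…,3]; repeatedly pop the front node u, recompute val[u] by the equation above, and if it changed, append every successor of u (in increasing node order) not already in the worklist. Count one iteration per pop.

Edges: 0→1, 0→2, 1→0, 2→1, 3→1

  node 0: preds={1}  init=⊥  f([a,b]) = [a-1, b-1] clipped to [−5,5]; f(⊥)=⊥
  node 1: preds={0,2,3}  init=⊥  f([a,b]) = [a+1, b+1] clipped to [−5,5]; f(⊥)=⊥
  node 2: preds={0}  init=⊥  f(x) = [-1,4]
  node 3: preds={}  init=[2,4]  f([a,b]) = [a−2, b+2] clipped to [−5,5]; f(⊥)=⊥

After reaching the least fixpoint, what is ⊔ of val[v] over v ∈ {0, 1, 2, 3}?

Trace (10 dequeues):
  [1] u=0 | in ⊥ | out ⊥ | ==
  [2] u=1 | in [2,4] | out [3,5] | prev ⊥ | push {0}
  [3] u=2 | in ⊥ | out [-1,4] | prev ⊥ | push {1}
  [4] u=3 | in ⊥ | out [2,4] | ==
  [5] u=0 | in [3,5] | out [2,4] | prev ⊥ | push {2}
  [6] u=1 | in [-1,4] | out [0,5] | prev [3,5] | push {0}
  [7] u=2 | in [2,4] | out [-1,4] | ==
  [8] u=0 | in [0,5] | out [-1,4] | prev [2,4] | push {1,2}
  [9] u=1 | in [-1,4] | out [0,5] | ==
  [10] u=2 | in [-1,4] | out [-1,4] | ==

Converged values:
  [0] [-1,4]
  [1] [0,5]
  [2] [-1,4]
  [3] [2,4]

[-1,5]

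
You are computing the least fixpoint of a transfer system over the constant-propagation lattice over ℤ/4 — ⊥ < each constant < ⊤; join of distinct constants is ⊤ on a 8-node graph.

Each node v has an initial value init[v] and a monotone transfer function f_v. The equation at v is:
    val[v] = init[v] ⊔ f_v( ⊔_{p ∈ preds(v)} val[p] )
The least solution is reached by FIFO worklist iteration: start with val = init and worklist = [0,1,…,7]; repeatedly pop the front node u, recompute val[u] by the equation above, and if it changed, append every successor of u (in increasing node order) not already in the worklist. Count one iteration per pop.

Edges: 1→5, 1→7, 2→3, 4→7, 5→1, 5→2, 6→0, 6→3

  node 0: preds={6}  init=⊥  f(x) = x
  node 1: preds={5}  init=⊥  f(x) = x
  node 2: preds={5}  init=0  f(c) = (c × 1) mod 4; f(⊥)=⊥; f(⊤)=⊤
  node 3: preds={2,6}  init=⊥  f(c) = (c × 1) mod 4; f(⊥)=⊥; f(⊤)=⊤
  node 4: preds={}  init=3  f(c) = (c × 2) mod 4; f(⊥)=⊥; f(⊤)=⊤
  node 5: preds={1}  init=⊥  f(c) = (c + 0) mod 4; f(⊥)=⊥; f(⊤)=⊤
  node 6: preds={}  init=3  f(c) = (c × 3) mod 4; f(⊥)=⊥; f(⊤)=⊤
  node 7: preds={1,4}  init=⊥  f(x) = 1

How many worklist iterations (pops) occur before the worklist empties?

8

Iteration log — 8 steps:
  step 1. node 0  ⊔preds=3  new=3  old=⊥  +wl: 
  step 2. node 1  ⊔preds=⊥  new=⊥  stable
  step 3. node 2  ⊔preds=⊥  new=0  stable
  step 4. node 3  ⊔preds=⊤  new=⊤  old=⊥  +wl: 
  step 5. node 4  ⊔preds=⊥  new=3  stable
  step 6. node 5  ⊔preds=⊥  new=⊥  stable
  step 7. node 6  ⊔preds=⊥  new=3  stable
  step 8. node 7  ⊔preds=3  new=1  old=⊥  +wl: 

Least fixpoint reached:
  node 0: 3
  node 1: ⊥
  node 2: 0
  node 3: ⊤
  node 4: 3
  node 5: ⊥
  node 6: 3
  node 7: 1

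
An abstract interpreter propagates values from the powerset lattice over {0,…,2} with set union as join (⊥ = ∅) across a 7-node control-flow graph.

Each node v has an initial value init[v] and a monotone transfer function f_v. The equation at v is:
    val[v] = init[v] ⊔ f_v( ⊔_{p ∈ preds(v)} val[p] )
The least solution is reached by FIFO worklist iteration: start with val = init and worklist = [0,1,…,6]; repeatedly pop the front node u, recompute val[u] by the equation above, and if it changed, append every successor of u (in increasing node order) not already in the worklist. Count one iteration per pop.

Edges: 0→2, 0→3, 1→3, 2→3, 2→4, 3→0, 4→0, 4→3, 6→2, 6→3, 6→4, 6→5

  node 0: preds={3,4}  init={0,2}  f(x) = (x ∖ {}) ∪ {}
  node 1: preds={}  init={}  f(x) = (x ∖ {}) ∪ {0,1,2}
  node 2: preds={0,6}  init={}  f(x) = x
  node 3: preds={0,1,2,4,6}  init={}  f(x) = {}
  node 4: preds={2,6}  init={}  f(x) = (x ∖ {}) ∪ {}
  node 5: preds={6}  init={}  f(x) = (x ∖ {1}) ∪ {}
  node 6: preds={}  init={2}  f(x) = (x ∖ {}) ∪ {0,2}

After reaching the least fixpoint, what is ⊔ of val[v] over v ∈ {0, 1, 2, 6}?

Iteration log — 12 steps:
  step 1. node 0  ⊔preds={}  new={0,2}  stable
  step 2. node 1  ⊔preds={}  new={0,1,2}  old={}  +wl: 
  step 3. node 2  ⊔preds={0,2}  new={0,2}  old={}  +wl: 
  step 4. node 3  ⊔preds={0,1,2}  new={}  stable
  step 5. node 4  ⊔preds={0,2}  new={0,2}  old={}  +wl: 0,3
  step 6. node 5  ⊔preds={2}  new={2}  old={}  +wl: 
  step 7. node 6  ⊔preds={}  new={0,2}  old={2}  +wl: 2,4,5
  step 8. node 0  ⊔preds={0,2}  new={0,2}  stable
  step 9. node 3  ⊔preds={0,1,2}  new={}  stable
  step 10. node 2  ⊔preds={0,2}  new={0,2}  stable
  step 11. node 4  ⊔preds={0,2}  new={0,2}  stable
  step 12. node 5  ⊔preds={0,2}  new={0,2}  old={2}  +wl: 

Least fixpoint reached:
  node 0: {0,2}
  node 1: {0,1,2}
  node 2: {0,2}
  node 3: {}
  node 4: {0,2}
  node 5: {0,2}
  node 6: {0,2}

{0,1,2}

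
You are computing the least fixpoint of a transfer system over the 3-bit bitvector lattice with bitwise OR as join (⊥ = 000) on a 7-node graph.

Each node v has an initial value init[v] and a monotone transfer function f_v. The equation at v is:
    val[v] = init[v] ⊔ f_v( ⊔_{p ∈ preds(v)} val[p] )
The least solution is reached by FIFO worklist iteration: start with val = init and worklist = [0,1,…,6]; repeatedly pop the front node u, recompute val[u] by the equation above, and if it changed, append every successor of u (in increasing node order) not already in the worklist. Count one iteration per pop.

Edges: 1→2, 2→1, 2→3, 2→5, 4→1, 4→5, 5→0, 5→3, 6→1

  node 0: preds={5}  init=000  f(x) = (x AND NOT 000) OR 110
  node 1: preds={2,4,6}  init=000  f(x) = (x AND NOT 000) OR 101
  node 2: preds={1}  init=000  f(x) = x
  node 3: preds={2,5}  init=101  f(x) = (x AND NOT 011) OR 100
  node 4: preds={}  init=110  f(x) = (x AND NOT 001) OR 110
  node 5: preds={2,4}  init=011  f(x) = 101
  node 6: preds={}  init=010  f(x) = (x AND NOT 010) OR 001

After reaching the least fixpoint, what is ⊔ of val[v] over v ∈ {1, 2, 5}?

Iteration log — 10 steps:
  step 1. node 0  ⊔preds=011  new=111  old=000  +wl: 
  step 2. node 1  ⊔preds=110  new=111  old=000  +wl: 
  step 3. node 2  ⊔preds=111  new=111  old=000  +wl: 1
  step 4. node 3  ⊔preds=111  new=101  stable
  step 5. node 4  ⊔preds=000  new=110  stable
  step 6. node 5  ⊔preds=111  new=111  old=011  +wl: 0,3
  step 7. node 6  ⊔preds=000  new=011  old=010  +wl: 
  step 8. node 1  ⊔preds=111  new=111  stable
  step 9. node 0  ⊔preds=111  new=111  stable
  step 10. node 3  ⊔preds=111  new=101  stable

Least fixpoint reached:
  node 0: 111
  node 1: 111
  node 2: 111
  node 3: 101
  node 4: 110
  node 5: 111
  node 6: 011

111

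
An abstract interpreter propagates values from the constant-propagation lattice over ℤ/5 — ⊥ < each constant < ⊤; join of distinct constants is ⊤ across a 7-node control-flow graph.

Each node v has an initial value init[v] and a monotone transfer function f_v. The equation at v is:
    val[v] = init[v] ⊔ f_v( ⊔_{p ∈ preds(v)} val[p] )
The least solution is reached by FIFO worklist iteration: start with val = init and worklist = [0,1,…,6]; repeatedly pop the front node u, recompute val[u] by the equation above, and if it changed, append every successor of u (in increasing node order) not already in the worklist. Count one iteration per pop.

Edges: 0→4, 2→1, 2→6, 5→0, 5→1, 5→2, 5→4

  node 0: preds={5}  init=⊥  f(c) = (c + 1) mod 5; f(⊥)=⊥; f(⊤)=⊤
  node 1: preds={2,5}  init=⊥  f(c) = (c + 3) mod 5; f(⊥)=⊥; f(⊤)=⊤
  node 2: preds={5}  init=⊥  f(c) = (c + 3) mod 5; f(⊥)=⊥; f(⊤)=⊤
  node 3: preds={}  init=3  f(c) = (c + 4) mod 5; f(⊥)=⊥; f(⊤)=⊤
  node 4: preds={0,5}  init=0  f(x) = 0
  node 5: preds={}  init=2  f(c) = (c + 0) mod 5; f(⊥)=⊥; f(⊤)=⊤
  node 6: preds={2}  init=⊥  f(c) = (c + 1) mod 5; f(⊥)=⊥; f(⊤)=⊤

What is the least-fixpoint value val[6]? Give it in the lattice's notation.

Trace (8 dequeues):
  [1] u=0 | in 2 | out 3 | prev ⊥ | push {}
  [2] u=1 | in 2 | out 0 | prev ⊥ | push {}
  [3] u=2 | in 2 | out 0 | prev ⊥ | push {1}
  [4] u=3 | in ⊥ | out 3 | ==
  [5] u=4 | in ⊤ | out 0 | ==
  [6] u=5 | in ⊥ | out 2 | ==
  [7] u=6 | in 0 | out 1 | prev ⊥ | push {}
  [8] u=1 | in ⊤ | out ⊤ | prev 0 | push {}

Converged values:
  [0] 3
  [1] ⊤
  [2] 0
  [3] 3
  [4] 0
  [5] 2
  [6] 1

1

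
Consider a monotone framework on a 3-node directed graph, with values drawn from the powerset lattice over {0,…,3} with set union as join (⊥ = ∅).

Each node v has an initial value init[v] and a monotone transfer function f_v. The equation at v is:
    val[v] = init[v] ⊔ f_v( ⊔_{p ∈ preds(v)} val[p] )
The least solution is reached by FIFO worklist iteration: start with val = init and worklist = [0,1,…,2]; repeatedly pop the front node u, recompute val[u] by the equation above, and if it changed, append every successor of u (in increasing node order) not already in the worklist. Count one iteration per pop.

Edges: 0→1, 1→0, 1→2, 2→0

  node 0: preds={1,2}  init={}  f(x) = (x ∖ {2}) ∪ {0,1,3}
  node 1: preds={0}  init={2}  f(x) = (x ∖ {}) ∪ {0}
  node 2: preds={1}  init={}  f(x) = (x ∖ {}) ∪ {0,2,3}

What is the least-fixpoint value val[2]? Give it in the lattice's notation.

{0,1,2,3}

Trace (4 dequeues):
  [1] u=0 | in {2} | out {0,1,3} | prev {} | push {}
  [2] u=1 | in {0,1,3} | out {0,1,2,3} | prev {2} | push {0}
  [3] u=2 | in {0,1,2,3} | out {0,1,2,3} | prev {} | push {}
  [4] u=0 | in {0,1,2,3} | out {0,1,3} | ==

Converged values:
  [0] {0,1,3}
  [1] {0,1,2,3}
  [2] {0,1,2,3}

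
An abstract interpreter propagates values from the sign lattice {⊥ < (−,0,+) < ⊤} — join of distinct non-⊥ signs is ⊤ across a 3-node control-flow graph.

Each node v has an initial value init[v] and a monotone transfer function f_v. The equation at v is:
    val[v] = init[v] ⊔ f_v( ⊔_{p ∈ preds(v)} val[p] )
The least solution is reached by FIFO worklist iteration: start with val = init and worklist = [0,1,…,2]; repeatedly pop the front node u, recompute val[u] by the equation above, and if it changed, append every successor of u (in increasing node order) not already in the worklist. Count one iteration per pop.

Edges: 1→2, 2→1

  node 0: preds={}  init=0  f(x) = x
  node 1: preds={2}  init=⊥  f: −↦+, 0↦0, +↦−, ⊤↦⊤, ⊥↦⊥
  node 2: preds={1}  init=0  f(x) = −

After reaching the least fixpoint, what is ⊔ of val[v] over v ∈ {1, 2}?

⊤

Iteration log — 5 steps:
  step 1. node 0  ⊔preds=⊥  new=0  stable
  step 2. node 1  ⊔preds=0  new=0  old=⊥  +wl: 
  step 3. node 2  ⊔preds=0  new=⊤  old=0  +wl: 1
  step 4. node 1  ⊔preds=⊤  new=⊤  old=0  +wl: 2
  step 5. node 2  ⊔preds=⊤  new=⊤  stable

Least fixpoint reached:
  node 0: 0
  node 1: ⊤
  node 2: ⊤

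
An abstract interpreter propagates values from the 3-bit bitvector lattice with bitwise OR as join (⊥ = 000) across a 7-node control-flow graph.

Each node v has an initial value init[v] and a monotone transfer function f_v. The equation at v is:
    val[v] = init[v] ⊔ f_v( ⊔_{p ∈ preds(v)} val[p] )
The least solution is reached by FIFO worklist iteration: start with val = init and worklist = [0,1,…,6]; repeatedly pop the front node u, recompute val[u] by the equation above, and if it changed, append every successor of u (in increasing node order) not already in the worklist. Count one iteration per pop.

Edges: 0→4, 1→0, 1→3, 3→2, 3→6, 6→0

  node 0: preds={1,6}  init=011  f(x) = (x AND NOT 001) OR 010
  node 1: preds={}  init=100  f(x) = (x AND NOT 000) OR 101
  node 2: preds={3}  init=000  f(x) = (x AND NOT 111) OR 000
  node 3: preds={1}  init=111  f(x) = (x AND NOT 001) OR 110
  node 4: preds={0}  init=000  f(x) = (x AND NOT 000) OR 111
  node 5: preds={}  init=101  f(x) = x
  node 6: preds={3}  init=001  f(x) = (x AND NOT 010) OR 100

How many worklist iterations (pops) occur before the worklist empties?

8

Trace (8 dequeues):
  [1] u=0 | in 101 | out 111 | prev 011 | push {}
  [2] u=1 | in 000 | out 101 | prev 100 | push {0}
  [3] u=2 | in 111 | out 000 | ==
  [4] u=3 | in 101 | out 111 | ==
  [5] u=4 | in 111 | out 111 | prev 000 | push {}
  [6] u=5 | in 000 | out 101 | ==
  [7] u=6 | in 111 | out 101 | prev 001 | push {}
  [8] u=0 | in 101 | out 111 | ==

Converged values:
  [0] 111
  [1] 101
  [2] 000
  [3] 111
  [4] 111
  [5] 101
  [6] 101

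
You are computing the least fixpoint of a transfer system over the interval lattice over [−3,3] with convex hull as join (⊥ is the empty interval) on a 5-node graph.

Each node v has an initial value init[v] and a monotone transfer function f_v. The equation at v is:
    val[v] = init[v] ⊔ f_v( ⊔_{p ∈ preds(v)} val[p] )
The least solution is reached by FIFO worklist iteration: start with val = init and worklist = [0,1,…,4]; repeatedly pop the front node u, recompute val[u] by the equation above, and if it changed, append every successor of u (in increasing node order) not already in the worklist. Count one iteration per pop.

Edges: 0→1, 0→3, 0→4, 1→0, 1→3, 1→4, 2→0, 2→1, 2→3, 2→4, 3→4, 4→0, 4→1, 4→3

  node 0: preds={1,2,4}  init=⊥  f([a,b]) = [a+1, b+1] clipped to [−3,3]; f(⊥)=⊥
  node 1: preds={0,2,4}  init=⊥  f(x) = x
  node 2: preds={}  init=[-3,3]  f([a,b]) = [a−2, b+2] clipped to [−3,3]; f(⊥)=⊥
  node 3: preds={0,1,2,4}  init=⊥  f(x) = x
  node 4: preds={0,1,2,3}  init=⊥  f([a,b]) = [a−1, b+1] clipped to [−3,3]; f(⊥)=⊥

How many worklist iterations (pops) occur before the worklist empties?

Iteration log — 8 steps:
  step 1. node 0  ⊔preds=[-3,3]  new=[-2,3]  old=⊥  +wl: 
  step 2. node 1  ⊔preds=[-3,3]  new=[-3,3]  old=⊥  +wl: 0
  step 3. node 2  ⊔preds=⊥  new=[-3,3]  stable
  step 4. node 3  ⊔preds=[-3,3]  new=[-3,3]  old=⊥  +wl: 
  step 5. node 4  ⊔preds=[-3,3]  new=[-3,3]  old=⊥  +wl: 1,3
  step 6. node 0  ⊔preds=[-3,3]  new=[-2,3]  stable
  step 7. node 1  ⊔preds=[-3,3]  new=[-3,3]  stable
  step 8. node 3  ⊔preds=[-3,3]  new=[-3,3]  stable

Least fixpoint reached:
  node 0: [-2,3]
  node 1: [-3,3]
  node 2: [-3,3]
  node 3: [-3,3]
  node 4: [-3,3]

8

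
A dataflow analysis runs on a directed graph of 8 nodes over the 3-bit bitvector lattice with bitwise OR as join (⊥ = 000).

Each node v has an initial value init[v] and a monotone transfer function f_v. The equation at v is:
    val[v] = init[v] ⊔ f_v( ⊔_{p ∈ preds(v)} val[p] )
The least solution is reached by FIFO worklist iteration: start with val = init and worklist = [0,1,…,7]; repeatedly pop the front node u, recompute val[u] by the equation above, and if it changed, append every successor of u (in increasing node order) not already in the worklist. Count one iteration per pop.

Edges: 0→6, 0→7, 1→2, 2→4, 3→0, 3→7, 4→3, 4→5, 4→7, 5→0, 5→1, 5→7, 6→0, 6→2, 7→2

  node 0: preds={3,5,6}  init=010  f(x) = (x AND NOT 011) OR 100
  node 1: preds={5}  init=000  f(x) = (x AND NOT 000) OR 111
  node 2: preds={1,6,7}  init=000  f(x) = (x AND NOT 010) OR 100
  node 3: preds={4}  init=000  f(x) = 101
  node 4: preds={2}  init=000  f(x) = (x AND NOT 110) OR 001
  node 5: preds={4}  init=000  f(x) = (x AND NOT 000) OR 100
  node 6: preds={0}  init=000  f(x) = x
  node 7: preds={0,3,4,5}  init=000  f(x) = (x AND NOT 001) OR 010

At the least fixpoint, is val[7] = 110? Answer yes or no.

yes

Worklist (12 pops):
  #1 pop 0: in=000 → 110 (was 010); enqueue []
  #2 pop 1: in=000 → 111 (was 000); enqueue []
  #3 pop 2: in=111 → 101 (was 000); enqueue []
  #4 pop 3: in=000 → 101 (was 000); enqueue [0]
  #5 pop 4: in=101 → 001 (was 000); enqueue [3]
  #6 pop 5: in=001 → 101 (was 000); enqueue [1]
  #7 pop 6: in=110 → 110 (was 000); enqueue [2]
  #8 pop 7: in=111 → 110 (was 000); enqueue []
  #9 pop 0: in=111 → 110 (no change)
  #10 pop 3: in=001 → 101 (no change)
  #11 pop 1: in=101 → 111 (no change)
  #12 pop 2: in=111 → 101 (no change)

Fixpoint:
  val[0] = 110
  val[1] = 111
  val[2] = 101
  val[3] = 101
  val[4] = 001
  val[5] = 101
  val[6] = 110
  val[7] = 110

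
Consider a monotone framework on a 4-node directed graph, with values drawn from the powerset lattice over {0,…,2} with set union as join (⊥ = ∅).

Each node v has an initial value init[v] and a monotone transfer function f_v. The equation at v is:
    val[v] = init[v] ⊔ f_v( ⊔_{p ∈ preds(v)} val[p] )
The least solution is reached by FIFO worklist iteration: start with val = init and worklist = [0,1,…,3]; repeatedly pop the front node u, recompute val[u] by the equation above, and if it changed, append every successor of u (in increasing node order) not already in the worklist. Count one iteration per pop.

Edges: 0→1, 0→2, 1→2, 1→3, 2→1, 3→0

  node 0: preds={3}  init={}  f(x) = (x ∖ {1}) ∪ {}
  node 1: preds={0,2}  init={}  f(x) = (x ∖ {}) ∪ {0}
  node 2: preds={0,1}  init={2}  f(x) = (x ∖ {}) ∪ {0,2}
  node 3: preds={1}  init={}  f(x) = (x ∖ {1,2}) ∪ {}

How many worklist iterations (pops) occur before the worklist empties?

8

Worklist (8 pops):
  #1 pop 0: in={} → {} (no change)
  #2 pop 1: in={2} → {0,2} (was {}); enqueue []
  #3 pop 2: in={0,2} → {0,2} (was {2}); enqueue [1]
  #4 pop 3: in={0,2} → {0} (was {}); enqueue [0]
  #5 pop 1: in={0,2} → {0,2} (no change)
  #6 pop 0: in={0} → {0} (was {}); enqueue [1,2]
  #7 pop 1: in={0,2} → {0,2} (no change)
  #8 pop 2: in={0,2} → {0,2} (no change)

Fixpoint:
  val[0] = {0}
  val[1] = {0,2}
  val[2] = {0,2}
  val[3] = {0}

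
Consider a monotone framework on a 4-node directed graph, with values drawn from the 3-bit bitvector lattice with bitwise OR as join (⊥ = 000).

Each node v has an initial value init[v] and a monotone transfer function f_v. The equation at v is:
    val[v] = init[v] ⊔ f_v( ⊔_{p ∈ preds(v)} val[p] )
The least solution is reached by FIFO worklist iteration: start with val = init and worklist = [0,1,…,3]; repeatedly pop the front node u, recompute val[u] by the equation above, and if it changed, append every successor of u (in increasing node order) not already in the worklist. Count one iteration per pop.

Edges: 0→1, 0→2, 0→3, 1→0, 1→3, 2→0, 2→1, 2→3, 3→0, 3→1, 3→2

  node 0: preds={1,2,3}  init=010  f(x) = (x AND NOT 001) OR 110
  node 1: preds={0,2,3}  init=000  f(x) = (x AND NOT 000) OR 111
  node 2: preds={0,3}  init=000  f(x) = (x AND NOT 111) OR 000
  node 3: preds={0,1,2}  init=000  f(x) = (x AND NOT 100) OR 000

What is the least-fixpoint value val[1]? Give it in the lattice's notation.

Trace (7 dequeues):
  [1] u=0 | in 000 | out 110 | prev 010 | push {}
  [2] u=1 | in 110 | out 111 | prev 000 | push {0}
  [3] u=2 | in 110 | out 000 | ==
  [4] u=3 | in 111 | out 011 | prev 000 | push {1,2}
  [5] u=0 | in 111 | out 110 | ==
  [6] u=1 | in 111 | out 111 | ==
  [7] u=2 | in 111 | out 000 | ==

Converged values:
  [0] 110
  [1] 111
  [2] 000
  [3] 011

111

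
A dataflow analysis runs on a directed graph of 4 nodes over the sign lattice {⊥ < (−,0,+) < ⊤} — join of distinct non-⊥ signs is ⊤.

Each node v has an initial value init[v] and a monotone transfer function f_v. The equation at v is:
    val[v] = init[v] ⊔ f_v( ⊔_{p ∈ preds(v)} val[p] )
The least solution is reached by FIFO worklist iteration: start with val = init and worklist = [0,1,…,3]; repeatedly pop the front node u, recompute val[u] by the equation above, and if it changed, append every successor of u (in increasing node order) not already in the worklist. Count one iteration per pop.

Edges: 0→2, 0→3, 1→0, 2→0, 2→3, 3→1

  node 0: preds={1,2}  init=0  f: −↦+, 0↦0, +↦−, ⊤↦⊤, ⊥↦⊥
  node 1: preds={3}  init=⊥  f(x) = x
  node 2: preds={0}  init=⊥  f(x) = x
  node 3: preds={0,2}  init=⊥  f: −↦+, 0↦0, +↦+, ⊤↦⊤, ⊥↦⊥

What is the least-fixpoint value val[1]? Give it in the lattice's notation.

0

Trace (7 dequeues):
  [1] u=0 | in ⊥ | out 0 | ==
  [2] u=1 | in ⊥ | out ⊥ | ==
  [3] u=2 | in 0 | out 0 | prev ⊥ | push {0}
  [4] u=3 | in 0 | out 0 | prev ⊥ | push {1}
  [5] u=0 | in 0 | out 0 | ==
  [6] u=1 | in 0 | out 0 | prev ⊥ | push {0}
  [7] u=0 | in 0 | out 0 | ==

Converged values:
  [0] 0
  [1] 0
  [2] 0
  [3] 0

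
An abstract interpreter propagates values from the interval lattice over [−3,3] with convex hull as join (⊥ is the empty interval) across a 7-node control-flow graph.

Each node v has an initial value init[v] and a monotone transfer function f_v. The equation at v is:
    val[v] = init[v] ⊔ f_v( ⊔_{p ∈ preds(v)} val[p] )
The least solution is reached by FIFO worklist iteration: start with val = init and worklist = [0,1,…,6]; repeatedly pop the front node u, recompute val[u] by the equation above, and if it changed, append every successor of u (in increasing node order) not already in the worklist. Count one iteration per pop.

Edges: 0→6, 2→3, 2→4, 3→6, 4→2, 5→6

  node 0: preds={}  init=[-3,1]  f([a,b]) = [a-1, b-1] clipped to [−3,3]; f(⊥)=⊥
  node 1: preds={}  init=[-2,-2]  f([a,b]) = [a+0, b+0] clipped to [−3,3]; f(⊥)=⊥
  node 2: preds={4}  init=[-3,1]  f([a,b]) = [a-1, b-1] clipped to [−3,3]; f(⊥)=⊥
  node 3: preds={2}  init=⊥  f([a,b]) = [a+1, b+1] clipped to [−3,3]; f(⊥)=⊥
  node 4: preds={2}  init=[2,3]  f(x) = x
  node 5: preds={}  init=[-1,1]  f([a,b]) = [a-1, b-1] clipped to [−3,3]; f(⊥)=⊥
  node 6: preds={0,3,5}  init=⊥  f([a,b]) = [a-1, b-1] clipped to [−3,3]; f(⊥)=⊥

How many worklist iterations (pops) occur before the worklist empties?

8

Trace (8 dequeues):
  [1] u=0 | in ⊥ | out [-3,1] | ==
  [2] u=1 | in ⊥ | out [-2,-2] | ==
  [3] u=2 | in [2,3] | out [-3,2] | prev [-3,1] | push {}
  [4] u=3 | in [-3,2] | out [-2,3] | prev ⊥ | push {}
  [5] u=4 | in [-3,2] | out [-3,3] | prev [2,3] | push {2}
  [6] u=5 | in ⊥ | out [-1,1] | ==
  [7] u=6 | in [-3,3] | out [-3,2] | prev ⊥ | push {}
  [8] u=2 | in [-3,3] | out [-3,2] | ==

Converged values:
  [0] [-3,1]
  [1] [-2,-2]
  [2] [-3,2]
  [3] [-2,3]
  [4] [-3,3]
  [5] [-1,1]
  [6] [-3,2]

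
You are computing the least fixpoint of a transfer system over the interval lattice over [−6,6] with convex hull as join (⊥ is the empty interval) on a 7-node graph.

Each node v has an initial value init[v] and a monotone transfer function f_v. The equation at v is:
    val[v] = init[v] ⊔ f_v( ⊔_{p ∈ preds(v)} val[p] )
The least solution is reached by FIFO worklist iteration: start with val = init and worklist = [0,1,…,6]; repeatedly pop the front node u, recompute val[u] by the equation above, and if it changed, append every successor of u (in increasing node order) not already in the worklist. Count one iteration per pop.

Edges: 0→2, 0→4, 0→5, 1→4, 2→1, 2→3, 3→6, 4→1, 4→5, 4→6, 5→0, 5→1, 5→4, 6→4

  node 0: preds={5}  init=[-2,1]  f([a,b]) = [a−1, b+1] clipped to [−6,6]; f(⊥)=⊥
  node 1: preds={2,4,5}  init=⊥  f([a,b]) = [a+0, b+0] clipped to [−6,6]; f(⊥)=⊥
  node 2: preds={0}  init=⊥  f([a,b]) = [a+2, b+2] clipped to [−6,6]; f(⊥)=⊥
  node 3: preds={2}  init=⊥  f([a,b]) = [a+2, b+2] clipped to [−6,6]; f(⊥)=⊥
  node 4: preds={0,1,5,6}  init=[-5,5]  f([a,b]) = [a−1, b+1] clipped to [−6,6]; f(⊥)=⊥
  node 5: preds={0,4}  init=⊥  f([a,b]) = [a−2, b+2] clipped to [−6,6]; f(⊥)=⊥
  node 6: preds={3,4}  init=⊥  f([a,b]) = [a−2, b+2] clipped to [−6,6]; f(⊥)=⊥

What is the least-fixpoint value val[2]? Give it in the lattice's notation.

[-4,6]

Iteration log — 15 steps:
  step 1. node 0  ⊔preds=⊥  new=[-2,1]  stable
  step 2. node 1  ⊔preds=[-5,5]  new=[-5,5]  old=⊥  +wl: 
  step 3. node 2  ⊔preds=[-2,1]  new=[0,3]  old=⊥  +wl: 1
  step 4. node 3  ⊔preds=[0,3]  new=[2,5]  old=⊥  +wl: 
  step 5. node 4  ⊔preds=[-5,5]  new=[-6,6]  old=[-5,5]  +wl: 
  step 6. node 5  ⊔preds=[-6,6]  new=[-6,6]  old=⊥  +wl: 0,4
  step 7. node 6  ⊔preds=[-6,6]  new=[-6,6]  old=⊥  +wl: 
  step 8. node 1  ⊔preds=[-6,6]  new=[-6,6]  old=[-5,5]  +wl: 
  step 9. node 0  ⊔preds=[-6,6]  new=[-6,6]  old=[-2,1]  +wl: 2,5
  step 10. node 4  ⊔preds=[-6,6]  new=[-6,6]  stable
  step 11. node 2  ⊔preds=[-6,6]  new=[-4,6]  old=[0,3]  +wl: 1,3
  step 12. node 5  ⊔preds=[-6,6]  new=[-6,6]  stable
  step 13. node 1  ⊔preds=[-6,6]  new=[-6,6]  stable
  step 14. node 3  ⊔preds=[-4,6]  new=[-2,6]  old=[2,5]  +wl: 6
  step 15. node 6  ⊔preds=[-6,6]  new=[-6,6]  stable

Least fixpoint reached:
  node 0: [-6,6]
  node 1: [-6,6]
  node 2: [-4,6]
  node 3: [-2,6]
  node 4: [-6,6]
  node 5: [-6,6]
  node 6: [-6,6]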